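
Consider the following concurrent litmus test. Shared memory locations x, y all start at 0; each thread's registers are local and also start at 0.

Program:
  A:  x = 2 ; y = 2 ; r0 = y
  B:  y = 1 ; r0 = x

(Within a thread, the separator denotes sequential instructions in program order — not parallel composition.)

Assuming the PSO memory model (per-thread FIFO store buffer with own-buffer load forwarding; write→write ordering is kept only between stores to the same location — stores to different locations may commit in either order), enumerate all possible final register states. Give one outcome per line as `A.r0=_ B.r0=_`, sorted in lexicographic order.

A.r0=1 B.r0=0
A.r0=1 B.r0=2
A.r0=2 B.r0=0
A.r0=2 B.r0=2

outcome vector order: (A.r0,B.r0)
|PSO outcomes| = 4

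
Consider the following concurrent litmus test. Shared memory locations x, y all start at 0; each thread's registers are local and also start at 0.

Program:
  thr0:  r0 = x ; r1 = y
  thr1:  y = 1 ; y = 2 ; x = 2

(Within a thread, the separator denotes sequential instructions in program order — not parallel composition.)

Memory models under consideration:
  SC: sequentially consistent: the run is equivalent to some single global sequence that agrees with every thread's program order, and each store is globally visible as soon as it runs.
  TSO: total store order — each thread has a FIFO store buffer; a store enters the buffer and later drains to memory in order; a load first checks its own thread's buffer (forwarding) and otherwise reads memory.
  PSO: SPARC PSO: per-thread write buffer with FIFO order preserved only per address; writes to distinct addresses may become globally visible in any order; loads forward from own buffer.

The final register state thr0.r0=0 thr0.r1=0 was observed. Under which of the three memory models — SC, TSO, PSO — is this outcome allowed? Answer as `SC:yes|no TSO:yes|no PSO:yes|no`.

outcome vector order: (thr0.r0,thr0.r1)
[SC] allowed = {<0 0> <0 1> <0 2> <2 2>}
[TSO] allowed = {<0 0> <0 1> <0 2> <2 2>}
[PSO] allowed = {<0 0> <0 1> <0 2> <2 0> <2 1> <2 2>}
target <0 0> ∈ {SC,TSO,PSO}

SC:yes TSO:yes PSO:yes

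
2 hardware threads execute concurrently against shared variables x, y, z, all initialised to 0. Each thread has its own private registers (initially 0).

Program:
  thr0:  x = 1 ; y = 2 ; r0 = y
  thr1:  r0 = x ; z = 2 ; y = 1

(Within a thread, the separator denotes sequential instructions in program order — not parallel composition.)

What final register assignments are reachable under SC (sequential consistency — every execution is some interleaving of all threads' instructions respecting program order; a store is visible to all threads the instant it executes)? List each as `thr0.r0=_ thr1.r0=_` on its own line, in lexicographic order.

thr0.r0=1 thr1.r0=0
thr0.r0=1 thr1.r0=1
thr0.r0=2 thr1.r0=0
thr0.r0=2 thr1.r0=1

outcome vector order: (thr0.r0,thr1.r0)
|SC outcomes| = 4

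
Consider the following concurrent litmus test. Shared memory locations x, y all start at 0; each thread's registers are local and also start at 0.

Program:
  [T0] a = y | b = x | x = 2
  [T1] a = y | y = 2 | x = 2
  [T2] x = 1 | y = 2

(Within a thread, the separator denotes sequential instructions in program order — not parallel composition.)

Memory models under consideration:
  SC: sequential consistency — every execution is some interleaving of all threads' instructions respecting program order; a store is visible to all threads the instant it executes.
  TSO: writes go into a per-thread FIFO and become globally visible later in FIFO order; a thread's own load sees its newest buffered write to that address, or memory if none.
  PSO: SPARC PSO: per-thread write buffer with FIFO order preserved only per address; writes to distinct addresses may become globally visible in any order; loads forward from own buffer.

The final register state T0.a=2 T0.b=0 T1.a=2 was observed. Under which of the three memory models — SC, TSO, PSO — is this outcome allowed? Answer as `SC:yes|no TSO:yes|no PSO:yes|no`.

outcome vector order: (T0.a,T0.b,T1.a)
under SC → (0,0,0); (0,0,2); (0,1,0); (0,1,2); (0,2,0); (0,2,2); (2,0,0); (2,1,0); (2,1,2); (2,2,0); (2,2,2)
under TSO → (0,0,0); (0,0,2); (0,1,0); (0,1,2); (0,2,0); (0,2,2); (2,0,0); (2,1,0); (2,1,2); (2,2,0); (2,2,2)
under PSO → (0,0,0); (0,0,2); (0,1,0); (0,1,2); (0,2,0); (0,2,2); (2,0,0); (2,0,2); (2,1,0); (2,1,2); (2,2,0); (2,2,2)
target (2,0,2) ∈ {PSO}

SC:no TSO:no PSO:yes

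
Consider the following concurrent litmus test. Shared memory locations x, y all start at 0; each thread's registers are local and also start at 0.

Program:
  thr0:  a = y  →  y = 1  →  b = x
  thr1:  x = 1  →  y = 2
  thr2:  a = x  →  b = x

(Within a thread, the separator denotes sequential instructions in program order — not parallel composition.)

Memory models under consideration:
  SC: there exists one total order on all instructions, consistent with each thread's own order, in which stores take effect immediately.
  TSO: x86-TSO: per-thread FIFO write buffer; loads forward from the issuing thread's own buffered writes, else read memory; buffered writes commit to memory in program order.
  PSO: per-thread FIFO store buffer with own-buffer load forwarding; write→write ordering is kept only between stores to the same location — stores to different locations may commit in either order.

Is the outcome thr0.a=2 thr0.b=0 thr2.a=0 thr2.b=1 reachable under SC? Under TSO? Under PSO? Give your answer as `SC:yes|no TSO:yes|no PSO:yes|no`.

outcome vector order: (thr0.a,thr0.b,thr2.a,thr2.b)
[SC] allowed = {0/0/0/0; 0/0/0/1; 0/0/1/1; 0/1/0/0; 0/1/0/1; 0/1/1/1; 2/1/0/0; 2/1/0/1; 2/1/1/1}
[TSO] allowed = {0/0/0/0; 0/0/0/1; 0/0/1/1; 0/1/0/0; 0/1/0/1; 0/1/1/1; 2/1/0/0; 2/1/0/1; 2/1/1/1}
[PSO] allowed = {0/0/0/0; 0/0/0/1; 0/0/1/1; 0/1/0/0; 0/1/0/1; 0/1/1/1; 2/0/0/0; 2/0/0/1; 2/0/1/1; 2/1/0/0; 2/1/0/1; 2/1/1/1}
target 2/0/0/1 ∈ {PSO}

SC:no TSO:no PSO:yes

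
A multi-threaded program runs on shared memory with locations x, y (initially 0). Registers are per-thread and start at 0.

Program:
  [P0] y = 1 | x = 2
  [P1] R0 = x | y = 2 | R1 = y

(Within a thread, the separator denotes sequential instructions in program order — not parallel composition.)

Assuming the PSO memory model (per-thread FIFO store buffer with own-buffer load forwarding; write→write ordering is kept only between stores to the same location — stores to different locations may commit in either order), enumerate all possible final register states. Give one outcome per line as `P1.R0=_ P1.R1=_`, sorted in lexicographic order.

P1.R0=0 P1.R1=1
P1.R0=0 P1.R1=2
P1.R0=2 P1.R1=1
P1.R0=2 P1.R1=2

outcome vector order: (P1.R0,P1.R1)
|PSO outcomes| = 4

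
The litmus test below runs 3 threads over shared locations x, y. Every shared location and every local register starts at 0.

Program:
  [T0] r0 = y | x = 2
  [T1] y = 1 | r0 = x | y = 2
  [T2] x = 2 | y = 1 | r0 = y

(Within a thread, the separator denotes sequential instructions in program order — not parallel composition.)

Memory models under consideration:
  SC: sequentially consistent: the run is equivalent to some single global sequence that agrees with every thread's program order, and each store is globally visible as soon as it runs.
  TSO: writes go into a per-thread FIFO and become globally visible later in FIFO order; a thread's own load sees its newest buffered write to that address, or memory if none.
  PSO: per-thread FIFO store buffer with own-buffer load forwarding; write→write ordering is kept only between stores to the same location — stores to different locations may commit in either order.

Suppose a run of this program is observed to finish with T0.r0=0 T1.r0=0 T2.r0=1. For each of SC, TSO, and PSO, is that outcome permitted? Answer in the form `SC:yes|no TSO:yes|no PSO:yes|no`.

SC:yes TSO:yes PSO:yes

outcome vector order: (T0.r0,T1.r0,T2.r0)
SC: 12 outcomes — {<0 0 1>, <0 0 2>, <0 2 1>, <0 2 2>, <1 0 1>, <1 0 2>, <1 2 1>, <1 2 2>, <2 0 1>, <2 0 2>, <2 2 1>, <2 2 2>}
TSO: 12 outcomes — {<0 0 1>, <0 0 2>, <0 2 1>, <0 2 2>, <1 0 1>, <1 0 2>, <1 2 1>, <1 2 2>, <2 0 1>, <2 0 2>, <2 2 1>, <2 2 2>}
PSO: 12 outcomes — {<0 0 1>, <0 0 2>, <0 2 1>, <0 2 2>, <1 0 1>, <1 0 2>, <1 2 1>, <1 2 2>, <2 0 1>, <2 0 2>, <2 2 1>, <2 2 2>}
target <0 0 1> ∈ {SC,TSO,PSO}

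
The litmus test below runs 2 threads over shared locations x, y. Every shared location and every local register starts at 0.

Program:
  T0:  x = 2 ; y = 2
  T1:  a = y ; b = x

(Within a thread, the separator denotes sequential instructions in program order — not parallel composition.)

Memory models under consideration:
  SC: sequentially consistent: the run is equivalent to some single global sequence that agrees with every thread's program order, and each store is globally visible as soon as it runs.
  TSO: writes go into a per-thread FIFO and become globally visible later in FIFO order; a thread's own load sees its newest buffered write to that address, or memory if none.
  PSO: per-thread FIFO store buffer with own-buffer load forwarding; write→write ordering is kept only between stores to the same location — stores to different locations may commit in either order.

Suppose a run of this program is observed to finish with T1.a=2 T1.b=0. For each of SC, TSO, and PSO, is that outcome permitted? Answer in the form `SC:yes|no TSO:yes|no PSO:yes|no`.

outcome vector order: (T1.a,T1.b)
SC: 3 outcomes — {0/0 0/2 2/2}
TSO: 3 outcomes — {0/0 0/2 2/2}
PSO: 4 outcomes — {0/0 0/2 2/0 2/2}
target 2/0 ∈ {PSO}

SC:no TSO:no PSO:yes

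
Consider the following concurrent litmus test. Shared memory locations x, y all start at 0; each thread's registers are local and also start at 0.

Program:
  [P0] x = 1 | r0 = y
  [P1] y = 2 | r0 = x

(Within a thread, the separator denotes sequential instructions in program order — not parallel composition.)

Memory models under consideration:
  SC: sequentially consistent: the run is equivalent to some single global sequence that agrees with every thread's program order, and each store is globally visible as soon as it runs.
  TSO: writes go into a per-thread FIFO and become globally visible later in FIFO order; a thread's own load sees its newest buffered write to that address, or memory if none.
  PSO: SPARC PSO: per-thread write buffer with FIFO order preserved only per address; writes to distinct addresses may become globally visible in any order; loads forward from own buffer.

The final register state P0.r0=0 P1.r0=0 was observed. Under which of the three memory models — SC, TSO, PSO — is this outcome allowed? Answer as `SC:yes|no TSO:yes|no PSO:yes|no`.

SC:no TSO:yes PSO:yes

outcome vector order: (P0.r0,P1.r0)
SC (3): (0,1); (2,0); (2,1)
TSO (4): (0,0); (0,1); (2,0); (2,1)
PSO (4): (0,0); (0,1); (2,0); (2,1)
target (0,0) ∈ {TSO,PSO}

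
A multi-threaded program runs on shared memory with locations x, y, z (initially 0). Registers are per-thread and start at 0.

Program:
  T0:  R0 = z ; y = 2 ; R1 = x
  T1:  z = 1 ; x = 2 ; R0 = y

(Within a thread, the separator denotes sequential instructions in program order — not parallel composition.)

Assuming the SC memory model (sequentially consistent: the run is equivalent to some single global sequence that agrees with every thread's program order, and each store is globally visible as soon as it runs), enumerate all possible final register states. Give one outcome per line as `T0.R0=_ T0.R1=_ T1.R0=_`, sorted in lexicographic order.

T0.R0=0 T0.R1=0 T1.R0=2
T0.R0=0 T0.R1=2 T1.R0=0
T0.R0=0 T0.R1=2 T1.R0=2
T0.R0=1 T0.R1=0 T1.R0=2
T0.R0=1 T0.R1=2 T1.R0=0
T0.R0=1 T0.R1=2 T1.R0=2

outcome vector order: (T0.R0,T0.R1,T1.R0)
|SC outcomes| = 6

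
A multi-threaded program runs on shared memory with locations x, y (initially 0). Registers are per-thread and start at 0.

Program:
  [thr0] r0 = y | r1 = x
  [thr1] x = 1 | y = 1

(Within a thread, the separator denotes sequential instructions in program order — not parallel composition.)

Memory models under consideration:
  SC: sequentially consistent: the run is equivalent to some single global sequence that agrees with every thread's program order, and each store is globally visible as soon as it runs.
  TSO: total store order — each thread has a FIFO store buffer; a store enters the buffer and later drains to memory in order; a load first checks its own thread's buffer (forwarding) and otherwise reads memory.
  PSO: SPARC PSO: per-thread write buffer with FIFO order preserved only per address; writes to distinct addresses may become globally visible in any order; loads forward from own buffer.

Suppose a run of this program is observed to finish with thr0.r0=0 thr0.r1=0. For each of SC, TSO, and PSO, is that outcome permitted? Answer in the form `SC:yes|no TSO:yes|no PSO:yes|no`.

SC:yes TSO:yes PSO:yes

outcome vector order: (thr0.r0,thr0.r1)
SC (3): 0/0, 0/1, 1/1
TSO (3): 0/0, 0/1, 1/1
PSO (4): 0/0, 0/1, 1/0, 1/1
target 0/0 ∈ {SC,TSO,PSO}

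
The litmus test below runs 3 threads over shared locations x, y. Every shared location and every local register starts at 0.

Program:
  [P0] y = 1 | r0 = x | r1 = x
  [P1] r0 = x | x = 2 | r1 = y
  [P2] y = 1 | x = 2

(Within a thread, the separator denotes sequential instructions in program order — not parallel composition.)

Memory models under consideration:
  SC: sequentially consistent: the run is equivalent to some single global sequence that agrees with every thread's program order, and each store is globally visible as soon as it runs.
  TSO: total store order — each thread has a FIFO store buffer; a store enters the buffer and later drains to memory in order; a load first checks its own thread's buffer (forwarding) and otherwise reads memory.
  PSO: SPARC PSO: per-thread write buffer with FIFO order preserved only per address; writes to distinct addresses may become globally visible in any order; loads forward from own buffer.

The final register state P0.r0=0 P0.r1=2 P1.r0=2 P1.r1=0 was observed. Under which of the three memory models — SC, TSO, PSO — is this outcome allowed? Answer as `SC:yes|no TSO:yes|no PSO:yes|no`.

outcome vector order: (P0.r0,P0.r1,P1.r0,P1.r1)
[SC] allowed = {<0 0 0 1>; <0 0 2 1>; <0 2 0 1>; <0 2 2 1>; <2 2 0 0>; <2 2 0 1>; <2 2 2 1>}
[TSO] allowed = {<0 0 0 0>; <0 0 0 1>; <0 0 2 1>; <0 2 0 0>; <0 2 0 1>; <0 2 2 1>; <2 2 0 0>; <2 2 0 1>; <2 2 2 1>}
[PSO] allowed = {<0 0 0 0>; <0 0 0 1>; <0 0 2 0>; <0 0 2 1>; <0 2 0 0>; <0 2 0 1>; <0 2 2 0>; <0 2 2 1>; <2 2 0 0>; <2 2 0 1>; <2 2 2 0>; <2 2 2 1>}
target <0 2 2 0> ∈ {PSO}

SC:no TSO:no PSO:yes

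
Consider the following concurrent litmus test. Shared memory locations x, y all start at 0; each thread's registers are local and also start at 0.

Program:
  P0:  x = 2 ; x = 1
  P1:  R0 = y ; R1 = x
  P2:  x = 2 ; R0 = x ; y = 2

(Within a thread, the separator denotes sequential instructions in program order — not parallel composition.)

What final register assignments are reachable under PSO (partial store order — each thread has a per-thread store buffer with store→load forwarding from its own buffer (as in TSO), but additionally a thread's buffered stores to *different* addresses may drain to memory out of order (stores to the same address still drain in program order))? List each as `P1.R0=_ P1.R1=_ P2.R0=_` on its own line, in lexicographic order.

P1.R0=0 P1.R1=0 P2.R0=1
P1.R0=0 P1.R1=0 P2.R0=2
P1.R0=0 P1.R1=1 P2.R0=1
P1.R0=0 P1.R1=1 P2.R0=2
P1.R0=0 P1.R1=2 P2.R0=1
P1.R0=0 P1.R1=2 P2.R0=2
P1.R0=2 P1.R1=0 P2.R0=2
P1.R0=2 P1.R1=1 P2.R0=1
P1.R0=2 P1.R1=1 P2.R0=2
P1.R0=2 P1.R1=2 P2.R0=2

outcome vector order: (P1.R0,P1.R1,P2.R0)
|PSO outcomes| = 10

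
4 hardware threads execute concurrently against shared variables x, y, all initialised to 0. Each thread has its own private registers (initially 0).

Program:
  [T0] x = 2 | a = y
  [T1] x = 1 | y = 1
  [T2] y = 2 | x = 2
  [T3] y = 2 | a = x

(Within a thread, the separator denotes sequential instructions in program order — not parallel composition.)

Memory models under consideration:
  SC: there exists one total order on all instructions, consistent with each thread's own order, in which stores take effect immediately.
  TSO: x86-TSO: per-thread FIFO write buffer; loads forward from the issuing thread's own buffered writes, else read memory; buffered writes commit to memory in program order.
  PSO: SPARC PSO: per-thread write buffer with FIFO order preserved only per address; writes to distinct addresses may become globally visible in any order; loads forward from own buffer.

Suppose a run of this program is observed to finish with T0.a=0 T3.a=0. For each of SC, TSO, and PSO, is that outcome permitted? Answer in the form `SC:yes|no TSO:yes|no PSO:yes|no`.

SC:no TSO:yes PSO:yes

outcome vector order: (T0.a,T3.a)
SC: 8 outcomes — {(0,1), (0,2), (1,0), (1,1), (1,2), (2,0), (2,1), (2,2)}
TSO: 9 outcomes — {(0,0), (0,1), (0,2), (1,0), (1,1), (1,2), (2,0), (2,1), (2,2)}
PSO: 9 outcomes — {(0,0), (0,1), (0,2), (1,0), (1,1), (1,2), (2,0), (2,1), (2,2)}
target (0,0) ∈ {TSO,PSO}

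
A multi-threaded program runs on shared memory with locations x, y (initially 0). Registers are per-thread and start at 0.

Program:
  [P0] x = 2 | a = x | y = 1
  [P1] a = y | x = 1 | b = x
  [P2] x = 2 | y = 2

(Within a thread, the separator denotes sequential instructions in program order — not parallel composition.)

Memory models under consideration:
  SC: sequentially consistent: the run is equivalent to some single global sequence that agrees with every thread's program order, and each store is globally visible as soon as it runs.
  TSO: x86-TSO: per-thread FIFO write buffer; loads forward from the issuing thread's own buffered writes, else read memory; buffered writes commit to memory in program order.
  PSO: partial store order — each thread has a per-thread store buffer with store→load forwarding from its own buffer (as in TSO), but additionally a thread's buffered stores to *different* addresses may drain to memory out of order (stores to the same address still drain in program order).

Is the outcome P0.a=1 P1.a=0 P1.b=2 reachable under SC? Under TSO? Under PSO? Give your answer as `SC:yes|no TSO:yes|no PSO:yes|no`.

SC:yes TSO:yes PSO:yes

outcome vector order: (P0.a,P1.a,P1.b)
under SC → <1 0 1>; <1 0 2>; <1 2 1>; <2 0 1>; <2 0 2>; <2 1 1>; <2 1 2>; <2 2 1>; <2 2 2>
under TSO → <1 0 1>; <1 0 2>; <1 2 1>; <2 0 1>; <2 0 2>; <2 1 1>; <2 1 2>; <2 2 1>; <2 2 2>
under PSO → <1 0 1>; <1 0 2>; <1 2 1>; <1 2 2>; <2 0 1>; <2 0 2>; <2 1 1>; <2 1 2>; <2 2 1>; <2 2 2>
target <1 0 2> ∈ {SC,TSO,PSO}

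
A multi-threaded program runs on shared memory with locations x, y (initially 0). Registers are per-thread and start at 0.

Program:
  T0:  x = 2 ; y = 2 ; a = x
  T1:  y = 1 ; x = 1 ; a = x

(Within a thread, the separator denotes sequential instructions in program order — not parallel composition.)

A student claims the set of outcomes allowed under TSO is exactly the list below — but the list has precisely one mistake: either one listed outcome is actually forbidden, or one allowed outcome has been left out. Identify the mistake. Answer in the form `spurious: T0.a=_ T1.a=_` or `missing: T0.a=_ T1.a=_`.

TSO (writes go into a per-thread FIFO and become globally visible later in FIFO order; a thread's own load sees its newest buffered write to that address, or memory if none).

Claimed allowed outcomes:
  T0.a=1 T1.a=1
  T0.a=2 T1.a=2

outcome vector order: (T0.a,T1.a)
under TSO → 11, 21, 22
TSO∖claimed = {21}

missing: T0.a=2 T1.a=1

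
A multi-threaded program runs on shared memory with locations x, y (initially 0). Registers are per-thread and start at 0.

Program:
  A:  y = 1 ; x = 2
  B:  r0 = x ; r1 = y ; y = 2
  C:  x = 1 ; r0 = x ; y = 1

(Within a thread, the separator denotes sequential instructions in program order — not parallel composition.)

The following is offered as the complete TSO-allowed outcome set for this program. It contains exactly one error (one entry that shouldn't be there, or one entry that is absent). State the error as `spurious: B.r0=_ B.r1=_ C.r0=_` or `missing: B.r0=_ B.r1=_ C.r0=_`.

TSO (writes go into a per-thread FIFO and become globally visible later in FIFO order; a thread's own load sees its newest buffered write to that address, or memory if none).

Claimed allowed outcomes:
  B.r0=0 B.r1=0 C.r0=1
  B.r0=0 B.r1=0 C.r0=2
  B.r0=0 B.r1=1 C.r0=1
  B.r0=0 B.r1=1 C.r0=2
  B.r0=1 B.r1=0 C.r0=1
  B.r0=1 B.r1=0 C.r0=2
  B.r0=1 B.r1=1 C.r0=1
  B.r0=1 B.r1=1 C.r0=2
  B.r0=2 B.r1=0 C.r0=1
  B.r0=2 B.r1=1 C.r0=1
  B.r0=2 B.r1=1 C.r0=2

outcome vector order: (B.r0,B.r1,C.r0)
TSO (10): 001, 002, 011, 012, 101, 102, 111, 112, 211, 212
claimed∖TSO = {201}

spurious: B.r0=2 B.r1=0 C.r0=1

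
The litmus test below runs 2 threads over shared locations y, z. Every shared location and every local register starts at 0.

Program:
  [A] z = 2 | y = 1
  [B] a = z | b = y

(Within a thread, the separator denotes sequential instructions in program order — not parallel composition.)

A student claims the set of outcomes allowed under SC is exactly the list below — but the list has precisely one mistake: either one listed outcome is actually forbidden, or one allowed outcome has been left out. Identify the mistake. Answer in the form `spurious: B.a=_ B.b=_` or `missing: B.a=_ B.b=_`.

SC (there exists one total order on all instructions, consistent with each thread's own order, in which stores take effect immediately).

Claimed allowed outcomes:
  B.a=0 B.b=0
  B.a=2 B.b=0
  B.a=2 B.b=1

missing: B.a=0 B.b=1

outcome vector order: (B.a,B.b)
SC: 4 outcomes — {(0,0) (0,1) (2,0) (2,1)}
SC∖claimed = {(0,1)}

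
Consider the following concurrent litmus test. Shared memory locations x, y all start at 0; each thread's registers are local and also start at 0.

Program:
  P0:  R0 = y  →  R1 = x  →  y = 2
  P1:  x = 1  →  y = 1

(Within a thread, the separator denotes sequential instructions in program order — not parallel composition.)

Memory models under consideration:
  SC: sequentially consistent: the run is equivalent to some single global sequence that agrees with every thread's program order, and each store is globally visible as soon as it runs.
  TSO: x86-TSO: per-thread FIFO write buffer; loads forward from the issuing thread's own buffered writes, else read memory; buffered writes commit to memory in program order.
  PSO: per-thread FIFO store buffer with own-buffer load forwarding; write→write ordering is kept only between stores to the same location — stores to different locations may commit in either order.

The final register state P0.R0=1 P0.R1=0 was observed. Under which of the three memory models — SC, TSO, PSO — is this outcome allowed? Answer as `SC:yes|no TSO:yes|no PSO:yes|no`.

outcome vector order: (P0.R0,P0.R1)
SC (3): (0,0); (0,1); (1,1)
TSO (3): (0,0); (0,1); (1,1)
PSO (4): (0,0); (0,1); (1,0); (1,1)
target (1,0) ∈ {PSO}

SC:no TSO:no PSO:yes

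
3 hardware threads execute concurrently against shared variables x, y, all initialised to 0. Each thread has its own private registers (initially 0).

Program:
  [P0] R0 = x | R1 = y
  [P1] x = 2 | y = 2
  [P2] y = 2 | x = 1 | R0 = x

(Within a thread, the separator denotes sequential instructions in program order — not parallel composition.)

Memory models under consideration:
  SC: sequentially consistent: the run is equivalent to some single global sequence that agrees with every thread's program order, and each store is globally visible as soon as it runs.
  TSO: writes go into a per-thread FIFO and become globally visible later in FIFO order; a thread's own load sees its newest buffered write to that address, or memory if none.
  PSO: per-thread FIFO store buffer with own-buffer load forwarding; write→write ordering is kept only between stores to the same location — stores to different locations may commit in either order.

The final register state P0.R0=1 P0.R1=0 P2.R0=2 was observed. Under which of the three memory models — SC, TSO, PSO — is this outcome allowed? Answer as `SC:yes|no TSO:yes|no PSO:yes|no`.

SC:no TSO:no PSO:yes

outcome vector order: (P0.R0,P0.R1,P2.R0)
under SC → (0,0,1) (0,0,2) (0,2,1) (0,2,2) (1,2,1) (1,2,2) (2,0,1) (2,2,1) (2,2,2)
under TSO → (0,0,1) (0,0,2) (0,2,1) (0,2,2) (1,2,1) (1,2,2) (2,0,1) (2,2,1) (2,2,2)
under PSO → (0,0,1) (0,0,2) (0,2,1) (0,2,2) (1,0,1) (1,0,2) (1,2,1) (1,2,2) (2,0,1) (2,0,2) (2,2,1) (2,2,2)
target (1,0,2) ∈ {PSO}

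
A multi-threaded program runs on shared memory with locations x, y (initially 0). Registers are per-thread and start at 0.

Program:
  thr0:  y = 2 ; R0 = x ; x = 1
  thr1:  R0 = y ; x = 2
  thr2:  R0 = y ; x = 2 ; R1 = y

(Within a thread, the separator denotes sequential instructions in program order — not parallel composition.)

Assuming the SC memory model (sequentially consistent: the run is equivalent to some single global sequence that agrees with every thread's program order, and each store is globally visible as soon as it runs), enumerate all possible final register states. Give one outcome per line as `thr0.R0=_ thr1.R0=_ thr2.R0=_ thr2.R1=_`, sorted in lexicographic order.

thr0.R0=0 thr1.R0=0 thr2.R0=0 thr2.R1=2
thr0.R0=0 thr1.R0=0 thr2.R0=2 thr2.R1=2
thr0.R0=0 thr1.R0=2 thr2.R0=0 thr2.R1=2
thr0.R0=0 thr1.R0=2 thr2.R0=2 thr2.R1=2
thr0.R0=2 thr1.R0=0 thr2.R0=0 thr2.R1=0
thr0.R0=2 thr1.R0=0 thr2.R0=0 thr2.R1=2
thr0.R0=2 thr1.R0=0 thr2.R0=2 thr2.R1=2
thr0.R0=2 thr1.R0=2 thr2.R0=0 thr2.R1=0
thr0.R0=2 thr1.R0=2 thr2.R0=0 thr2.R1=2
thr0.R0=2 thr1.R0=2 thr2.R0=2 thr2.R1=2

outcome vector order: (thr0.R0,thr1.R0,thr2.R0,thr2.R1)
|SC outcomes| = 10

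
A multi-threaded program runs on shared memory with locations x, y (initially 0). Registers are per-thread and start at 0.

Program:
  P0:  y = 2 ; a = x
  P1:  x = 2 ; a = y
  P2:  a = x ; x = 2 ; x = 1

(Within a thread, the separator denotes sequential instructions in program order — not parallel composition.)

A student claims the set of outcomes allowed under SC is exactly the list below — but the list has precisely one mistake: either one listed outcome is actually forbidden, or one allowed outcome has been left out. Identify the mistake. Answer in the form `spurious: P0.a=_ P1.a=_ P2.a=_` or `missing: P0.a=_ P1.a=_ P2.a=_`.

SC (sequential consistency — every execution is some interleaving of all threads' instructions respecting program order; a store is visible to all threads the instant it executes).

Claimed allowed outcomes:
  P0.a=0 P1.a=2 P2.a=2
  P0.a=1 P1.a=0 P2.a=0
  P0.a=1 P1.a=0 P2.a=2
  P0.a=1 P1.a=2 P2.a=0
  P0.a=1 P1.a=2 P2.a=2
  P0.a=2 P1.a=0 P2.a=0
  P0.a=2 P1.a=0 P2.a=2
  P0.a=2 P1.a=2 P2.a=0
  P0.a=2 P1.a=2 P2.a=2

outcome vector order: (P0.a,P1.a,P2.a)
[SC] allowed = {0/2/0, 0/2/2, 1/0/0, 1/0/2, 1/2/0, 1/2/2, 2/0/0, 2/0/2, 2/2/0, 2/2/2}
SC∖claimed = {0/2/0}

missing: P0.a=0 P1.a=2 P2.a=0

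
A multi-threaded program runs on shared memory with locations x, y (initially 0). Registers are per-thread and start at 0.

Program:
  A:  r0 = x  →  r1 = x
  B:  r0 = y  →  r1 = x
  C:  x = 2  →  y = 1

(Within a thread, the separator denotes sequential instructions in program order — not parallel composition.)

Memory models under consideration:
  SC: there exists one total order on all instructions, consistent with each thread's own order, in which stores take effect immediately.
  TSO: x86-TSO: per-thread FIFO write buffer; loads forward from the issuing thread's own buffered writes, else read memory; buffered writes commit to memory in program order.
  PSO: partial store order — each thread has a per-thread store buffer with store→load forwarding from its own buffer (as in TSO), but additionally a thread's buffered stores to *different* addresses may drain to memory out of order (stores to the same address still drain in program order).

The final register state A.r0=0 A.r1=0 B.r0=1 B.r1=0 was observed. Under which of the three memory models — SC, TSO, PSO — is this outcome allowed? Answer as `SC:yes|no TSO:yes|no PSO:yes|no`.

SC:no TSO:no PSO:yes

outcome vector order: (A.r0,A.r1,B.r0,B.r1)
[SC] allowed = {0/0/0/0, 0/0/0/2, 0/0/1/2, 0/2/0/0, 0/2/0/2, 0/2/1/2, 2/2/0/0, 2/2/0/2, 2/2/1/2}
[TSO] allowed = {0/0/0/0, 0/0/0/2, 0/0/1/2, 0/2/0/0, 0/2/0/2, 0/2/1/2, 2/2/0/0, 2/2/0/2, 2/2/1/2}
[PSO] allowed = {0/0/0/0, 0/0/0/2, 0/0/1/0, 0/0/1/2, 0/2/0/0, 0/2/0/2, 0/2/1/0, 0/2/1/2, 2/2/0/0, 2/2/0/2, 2/2/1/0, 2/2/1/2}
target 0/0/1/0 ∈ {PSO}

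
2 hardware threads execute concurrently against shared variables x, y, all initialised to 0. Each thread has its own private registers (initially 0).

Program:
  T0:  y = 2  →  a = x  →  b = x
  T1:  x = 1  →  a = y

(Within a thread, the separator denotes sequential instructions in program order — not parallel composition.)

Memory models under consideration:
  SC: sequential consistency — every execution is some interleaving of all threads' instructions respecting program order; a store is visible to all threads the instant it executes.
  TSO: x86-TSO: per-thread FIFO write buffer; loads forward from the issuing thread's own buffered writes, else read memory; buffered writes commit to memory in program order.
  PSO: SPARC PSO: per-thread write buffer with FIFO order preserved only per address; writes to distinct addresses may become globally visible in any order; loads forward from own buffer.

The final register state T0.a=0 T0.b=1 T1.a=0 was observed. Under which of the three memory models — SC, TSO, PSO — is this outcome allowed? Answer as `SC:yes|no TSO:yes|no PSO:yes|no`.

outcome vector order: (T0.a,T0.b,T1.a)
SC: 4 outcomes — {<0 0 2>; <0 1 2>; <1 1 0>; <1 1 2>}
TSO: 6 outcomes — {<0 0 0>; <0 0 2>; <0 1 0>; <0 1 2>; <1 1 0>; <1 1 2>}
PSO: 6 outcomes — {<0 0 0>; <0 0 2>; <0 1 0>; <0 1 2>; <1 1 0>; <1 1 2>}
target <0 1 0> ∈ {TSO,PSO}

SC:no TSO:yes PSO:yes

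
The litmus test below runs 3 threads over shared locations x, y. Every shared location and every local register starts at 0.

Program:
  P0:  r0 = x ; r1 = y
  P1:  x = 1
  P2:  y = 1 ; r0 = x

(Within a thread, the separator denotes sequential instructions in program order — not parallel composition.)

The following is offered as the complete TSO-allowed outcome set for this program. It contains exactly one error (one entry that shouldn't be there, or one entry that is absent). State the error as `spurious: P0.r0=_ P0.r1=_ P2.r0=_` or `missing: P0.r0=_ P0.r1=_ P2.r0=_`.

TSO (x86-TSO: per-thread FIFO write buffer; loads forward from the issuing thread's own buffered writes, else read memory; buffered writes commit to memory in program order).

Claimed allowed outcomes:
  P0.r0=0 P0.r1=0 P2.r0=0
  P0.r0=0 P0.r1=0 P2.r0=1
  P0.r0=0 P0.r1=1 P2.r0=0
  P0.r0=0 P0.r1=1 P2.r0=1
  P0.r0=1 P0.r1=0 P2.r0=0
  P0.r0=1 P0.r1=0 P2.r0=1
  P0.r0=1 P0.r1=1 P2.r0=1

missing: P0.r0=1 P0.r1=1 P2.r0=0

outcome vector order: (P0.r0,P0.r1,P2.r0)
TSO (8): 000; 001; 010; 011; 100; 101; 110; 111
TSO∖claimed = {110}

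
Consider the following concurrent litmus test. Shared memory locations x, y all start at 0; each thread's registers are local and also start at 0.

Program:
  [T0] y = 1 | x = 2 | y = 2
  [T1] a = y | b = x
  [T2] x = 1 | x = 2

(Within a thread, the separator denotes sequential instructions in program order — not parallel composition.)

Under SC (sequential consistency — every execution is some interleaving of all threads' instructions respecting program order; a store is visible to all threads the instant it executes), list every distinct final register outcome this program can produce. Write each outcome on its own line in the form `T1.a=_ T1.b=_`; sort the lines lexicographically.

outcome vector order: (T1.a,T1.b)
|SC outcomes| = 8

T1.a=0 T1.b=0
T1.a=0 T1.b=1
T1.a=0 T1.b=2
T1.a=1 T1.b=0
T1.a=1 T1.b=1
T1.a=1 T1.b=2
T1.a=2 T1.b=1
T1.a=2 T1.b=2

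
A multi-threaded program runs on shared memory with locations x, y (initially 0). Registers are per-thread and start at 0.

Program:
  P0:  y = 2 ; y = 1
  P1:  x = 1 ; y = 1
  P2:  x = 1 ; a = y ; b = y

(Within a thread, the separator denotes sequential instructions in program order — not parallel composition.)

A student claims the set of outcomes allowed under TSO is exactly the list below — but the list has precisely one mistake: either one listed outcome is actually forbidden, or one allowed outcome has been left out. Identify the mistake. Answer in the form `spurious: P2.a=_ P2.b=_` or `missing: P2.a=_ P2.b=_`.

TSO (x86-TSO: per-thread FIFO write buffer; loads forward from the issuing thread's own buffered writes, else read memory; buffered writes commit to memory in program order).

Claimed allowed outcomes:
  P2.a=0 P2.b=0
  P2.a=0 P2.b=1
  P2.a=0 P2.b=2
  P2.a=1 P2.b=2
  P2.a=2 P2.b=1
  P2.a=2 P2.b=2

outcome vector order: (P2.a,P2.b)
[TSO] allowed = {(0,0) (0,1) (0,2) (1,1) (1,2) (2,1) (2,2)}
TSO∖claimed = {(1,1)}

missing: P2.a=1 P2.b=1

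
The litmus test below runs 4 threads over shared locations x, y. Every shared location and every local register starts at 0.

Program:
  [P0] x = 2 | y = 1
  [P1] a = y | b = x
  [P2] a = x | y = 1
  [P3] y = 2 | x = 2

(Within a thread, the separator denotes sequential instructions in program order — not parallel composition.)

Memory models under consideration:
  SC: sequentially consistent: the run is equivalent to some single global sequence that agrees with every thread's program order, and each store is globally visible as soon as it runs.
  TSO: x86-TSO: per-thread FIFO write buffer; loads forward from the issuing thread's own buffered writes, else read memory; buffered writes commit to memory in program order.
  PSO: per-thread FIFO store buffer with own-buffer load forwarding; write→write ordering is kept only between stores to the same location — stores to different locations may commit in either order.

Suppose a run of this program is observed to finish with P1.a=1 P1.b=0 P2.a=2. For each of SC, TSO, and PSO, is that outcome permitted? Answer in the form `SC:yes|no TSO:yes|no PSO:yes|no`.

outcome vector order: (P1.a,P1.b,P2.a)
[SC] allowed = {<0 0 0> <0 0 2> <0 2 0> <0 2 2> <1 0 0> <1 2 0> <1 2 2> <2 0 0> <2 0 2> <2 2 0> <2 2 2>}
[TSO] allowed = {<0 0 0> <0 0 2> <0 2 0> <0 2 2> <1 0 0> <1 2 0> <1 2 2> <2 0 0> <2 0 2> <2 2 0> <2 2 2>}
[PSO] allowed = {<0 0 0> <0 0 2> <0 2 0> <0 2 2> <1 0 0> <1 0 2> <1 2 0> <1 2 2> <2 0 0> <2 0 2> <2 2 0> <2 2 2>}
target <1 0 2> ∈ {PSO}

SC:no TSO:no PSO:yes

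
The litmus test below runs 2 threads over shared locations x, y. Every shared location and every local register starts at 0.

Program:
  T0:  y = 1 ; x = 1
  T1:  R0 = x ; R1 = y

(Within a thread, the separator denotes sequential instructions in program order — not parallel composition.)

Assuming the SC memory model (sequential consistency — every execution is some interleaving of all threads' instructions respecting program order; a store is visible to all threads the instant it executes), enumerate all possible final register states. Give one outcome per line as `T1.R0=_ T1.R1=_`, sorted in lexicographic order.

outcome vector order: (T1.R0,T1.R1)
|SC outcomes| = 3

T1.R0=0 T1.R1=0
T1.R0=0 T1.R1=1
T1.R0=1 T1.R1=1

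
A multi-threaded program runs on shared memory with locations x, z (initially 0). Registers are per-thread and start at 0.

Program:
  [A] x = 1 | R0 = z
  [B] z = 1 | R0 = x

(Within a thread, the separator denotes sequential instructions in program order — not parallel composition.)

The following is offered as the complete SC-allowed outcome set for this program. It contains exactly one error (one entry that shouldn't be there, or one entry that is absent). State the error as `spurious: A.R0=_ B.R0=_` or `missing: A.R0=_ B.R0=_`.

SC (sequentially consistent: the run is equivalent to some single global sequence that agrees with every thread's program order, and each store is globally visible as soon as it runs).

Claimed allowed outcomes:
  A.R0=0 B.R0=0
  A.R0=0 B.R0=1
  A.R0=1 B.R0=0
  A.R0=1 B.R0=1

spurious: A.R0=0 B.R0=0

outcome vector order: (A.R0,B.R0)
[SC] allowed = {01, 10, 11}
claimed∖SC = {00}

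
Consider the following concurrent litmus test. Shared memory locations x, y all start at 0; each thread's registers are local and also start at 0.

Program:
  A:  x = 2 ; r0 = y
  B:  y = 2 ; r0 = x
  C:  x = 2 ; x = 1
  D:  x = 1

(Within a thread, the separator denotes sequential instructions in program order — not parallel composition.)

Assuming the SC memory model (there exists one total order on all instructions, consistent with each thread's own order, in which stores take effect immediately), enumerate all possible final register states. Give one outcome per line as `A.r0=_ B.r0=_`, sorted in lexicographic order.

A.r0=0 B.r0=1
A.r0=0 B.r0=2
A.r0=2 B.r0=0
A.r0=2 B.r0=1
A.r0=2 B.r0=2

outcome vector order: (A.r0,B.r0)
|SC outcomes| = 5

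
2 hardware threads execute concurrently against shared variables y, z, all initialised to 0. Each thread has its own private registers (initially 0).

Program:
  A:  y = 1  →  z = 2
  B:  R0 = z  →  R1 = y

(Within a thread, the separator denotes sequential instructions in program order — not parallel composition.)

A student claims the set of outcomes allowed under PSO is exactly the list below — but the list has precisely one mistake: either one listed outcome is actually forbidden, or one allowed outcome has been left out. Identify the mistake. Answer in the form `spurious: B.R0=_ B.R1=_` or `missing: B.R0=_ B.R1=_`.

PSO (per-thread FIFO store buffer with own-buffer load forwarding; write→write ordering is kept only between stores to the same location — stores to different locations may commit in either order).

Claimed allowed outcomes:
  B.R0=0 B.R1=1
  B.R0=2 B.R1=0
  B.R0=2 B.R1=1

missing: B.R0=0 B.R1=0

outcome vector order: (B.R0,B.R1)
under PSO → (0,0), (0,1), (2,0), (2,1)
PSO∖claimed = {(0,0)}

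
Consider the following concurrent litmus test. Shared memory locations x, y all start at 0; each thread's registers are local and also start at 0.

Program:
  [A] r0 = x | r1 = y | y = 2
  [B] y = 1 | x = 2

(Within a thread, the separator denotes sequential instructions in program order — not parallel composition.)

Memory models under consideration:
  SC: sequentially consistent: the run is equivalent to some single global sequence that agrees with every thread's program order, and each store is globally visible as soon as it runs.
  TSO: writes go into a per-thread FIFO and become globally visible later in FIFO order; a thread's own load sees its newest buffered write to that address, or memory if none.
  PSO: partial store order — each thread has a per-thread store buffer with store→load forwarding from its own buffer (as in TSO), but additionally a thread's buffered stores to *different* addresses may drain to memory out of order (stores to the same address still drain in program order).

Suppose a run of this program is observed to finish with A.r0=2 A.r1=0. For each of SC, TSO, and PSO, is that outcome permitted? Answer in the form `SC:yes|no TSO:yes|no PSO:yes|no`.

outcome vector order: (A.r0,A.r1)
under SC → 0/0 0/1 2/1
under TSO → 0/0 0/1 2/1
under PSO → 0/0 0/1 2/0 2/1
target 2/0 ∈ {PSO}

SC:no TSO:no PSO:yes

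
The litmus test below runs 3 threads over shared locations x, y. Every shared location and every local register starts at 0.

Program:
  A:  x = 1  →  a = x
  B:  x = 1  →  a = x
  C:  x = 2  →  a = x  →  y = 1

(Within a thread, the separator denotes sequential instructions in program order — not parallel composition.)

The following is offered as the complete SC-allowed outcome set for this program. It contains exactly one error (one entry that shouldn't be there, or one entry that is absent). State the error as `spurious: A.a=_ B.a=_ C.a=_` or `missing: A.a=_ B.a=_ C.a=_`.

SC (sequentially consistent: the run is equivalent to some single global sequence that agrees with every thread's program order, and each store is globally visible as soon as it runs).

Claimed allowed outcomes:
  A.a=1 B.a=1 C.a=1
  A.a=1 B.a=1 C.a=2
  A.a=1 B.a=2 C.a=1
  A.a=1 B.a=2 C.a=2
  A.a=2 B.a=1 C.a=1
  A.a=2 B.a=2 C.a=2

outcome vector order: (A.a,B.a,C.a)
SC: 7 outcomes — {1/1/1; 1/1/2; 1/2/1; 1/2/2; 2/1/1; 2/1/2; 2/2/2}
SC∖claimed = {2/1/2}

missing: A.a=2 B.a=1 C.a=2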